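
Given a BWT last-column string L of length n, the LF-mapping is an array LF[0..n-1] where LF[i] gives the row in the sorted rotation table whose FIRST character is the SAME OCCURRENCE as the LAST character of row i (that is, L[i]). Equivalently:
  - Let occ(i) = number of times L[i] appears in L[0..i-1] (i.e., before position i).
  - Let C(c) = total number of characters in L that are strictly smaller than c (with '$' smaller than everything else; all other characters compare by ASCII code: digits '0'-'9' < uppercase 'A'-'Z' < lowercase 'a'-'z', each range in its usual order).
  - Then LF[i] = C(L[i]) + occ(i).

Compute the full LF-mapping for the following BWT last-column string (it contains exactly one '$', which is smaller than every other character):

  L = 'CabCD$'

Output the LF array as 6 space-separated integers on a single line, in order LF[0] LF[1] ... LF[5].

Answer: 1 4 5 2 3 0

Derivation:
Char counts: '$':1, 'C':2, 'D':1, 'a':1, 'b':1
C (first-col start): C('$')=0, C('C')=1, C('D')=3, C('a')=4, C('b')=5
L[0]='C': occ=0, LF[0]=C('C')+0=1+0=1
L[1]='a': occ=0, LF[1]=C('a')+0=4+0=4
L[2]='b': occ=0, LF[2]=C('b')+0=5+0=5
L[3]='C': occ=1, LF[3]=C('C')+1=1+1=2
L[4]='D': occ=0, LF[4]=C('D')+0=3+0=3
L[5]='$': occ=0, LF[5]=C('$')+0=0+0=0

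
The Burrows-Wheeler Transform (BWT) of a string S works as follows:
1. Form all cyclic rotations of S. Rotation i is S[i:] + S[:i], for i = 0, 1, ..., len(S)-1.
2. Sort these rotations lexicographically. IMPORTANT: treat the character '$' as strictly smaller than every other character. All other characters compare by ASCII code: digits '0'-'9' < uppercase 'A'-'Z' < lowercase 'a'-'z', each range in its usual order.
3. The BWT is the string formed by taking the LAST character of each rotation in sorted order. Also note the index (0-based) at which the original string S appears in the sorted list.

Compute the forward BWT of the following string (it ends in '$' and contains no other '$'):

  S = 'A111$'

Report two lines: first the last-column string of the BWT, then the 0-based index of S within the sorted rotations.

All 5 rotations (rotation i = S[i:]+S[:i]):
  rot[0] = A111$
  rot[1] = 111$A
  rot[2] = 11$A1
  rot[3] = 1$A11
  rot[4] = $A111
Sorted (with $ < everything):
  sorted[0] = $A111  (last char: '1')
  sorted[1] = 1$A11  (last char: '1')
  sorted[2] = 11$A1  (last char: '1')
  sorted[3] = 111$A  (last char: 'A')
  sorted[4] = A111$  (last char: '$')
Last column: 111A$
Original string S is at sorted index 4

Answer: 111A$
4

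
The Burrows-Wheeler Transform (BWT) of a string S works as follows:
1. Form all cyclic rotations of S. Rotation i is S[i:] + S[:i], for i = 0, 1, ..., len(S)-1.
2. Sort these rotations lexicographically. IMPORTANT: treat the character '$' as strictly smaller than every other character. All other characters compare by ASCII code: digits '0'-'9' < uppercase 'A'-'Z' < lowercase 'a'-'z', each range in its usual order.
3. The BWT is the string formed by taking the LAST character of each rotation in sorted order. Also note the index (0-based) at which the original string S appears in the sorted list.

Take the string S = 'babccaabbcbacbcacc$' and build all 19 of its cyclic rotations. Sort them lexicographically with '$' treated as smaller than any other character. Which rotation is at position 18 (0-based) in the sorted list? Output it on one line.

Answer: ccaabbcbacbcacc$bab

Derivation:
All 19 rotations (rotation i = S[i:]+S[:i]):
  rot[0] = babccaabbcbacbcacc$
  rot[1] = abccaabbcbacbcacc$b
  rot[2] = bccaabbcbacbcacc$ba
  rot[3] = ccaabbcbacbcacc$bab
  rot[4] = caabbcbacbcacc$babc
  rot[5] = aabbcbacbcacc$babcc
  rot[6] = abbcbacbcacc$babcca
  rot[7] = bbcbacbcacc$babccaa
  rot[8] = bcbacbcacc$babccaab
  rot[9] = cbacbcacc$babccaabb
  rot[10] = bacbcacc$babccaabbc
  rot[11] = acbcacc$babccaabbcb
  rot[12] = cbcacc$babccaabbcba
  rot[13] = bcacc$babccaabbcbac
  rot[14] = cacc$babccaabbcbacb
  rot[15] = acc$babccaabbcbacbc
  rot[16] = cc$babccaabbcbacbca
  rot[17] = c$babccaabbcbacbcac
  rot[18] = $babccaabbcbacbcacc
Sorted (with $ < everything):
  sorted[0] = $babccaabbcbacbcacc
  sorted[1] = aabbcbacbcacc$babcc
  sorted[2] = abbcbacbcacc$babcca
  sorted[3] = abccaabbcbacbcacc$b
  sorted[4] = acbcacc$babccaabbcb
  sorted[5] = acc$babccaabbcbacbc
  sorted[6] = babccaabbcbacbcacc$
  sorted[7] = bacbcacc$babccaabbc
  sorted[8] = bbcbacbcacc$babccaa
  sorted[9] = bcacc$babccaabbcbac
  sorted[10] = bcbacbcacc$babccaab
  sorted[11] = bccaabbcbacbcacc$ba
  sorted[12] = c$babccaabbcbacbcac
  sorted[13] = caabbcbacbcacc$babc
  sorted[14] = cacc$babccaabbcbacb
  sorted[15] = cbacbcacc$babccaabb
  sorted[16] = cbcacc$babccaabbcba
  sorted[17] = cc$babccaabbcbacbca
  sorted[18] = ccaabbcbacbcacc$bab
sorted[18] = ccaabbcbacbcacc$bab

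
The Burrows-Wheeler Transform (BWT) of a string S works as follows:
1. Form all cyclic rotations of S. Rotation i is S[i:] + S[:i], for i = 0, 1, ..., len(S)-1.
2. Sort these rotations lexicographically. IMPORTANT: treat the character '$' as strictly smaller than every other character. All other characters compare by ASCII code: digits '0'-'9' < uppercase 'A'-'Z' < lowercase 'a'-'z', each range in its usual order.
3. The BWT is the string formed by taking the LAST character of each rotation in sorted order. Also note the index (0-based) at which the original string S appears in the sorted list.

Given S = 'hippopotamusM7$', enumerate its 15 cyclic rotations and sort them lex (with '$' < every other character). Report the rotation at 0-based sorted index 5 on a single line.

All 15 rotations (rotation i = S[i:]+S[:i]):
  rot[0] = hippopotamusM7$
  rot[1] = ippopotamusM7$h
  rot[2] = ppopotamusM7$hi
  rot[3] = popotamusM7$hip
  rot[4] = opotamusM7$hipp
  rot[5] = potamusM7$hippo
  rot[6] = otamusM7$hippop
  rot[7] = tamusM7$hippopo
  rot[8] = amusM7$hippopot
  rot[9] = musM7$hippopota
  rot[10] = usM7$hippopotam
  rot[11] = sM7$hippopotamu
  rot[12] = M7$hippopotamus
  rot[13] = 7$hippopotamusM
  rot[14] = $hippopotamusM7
Sorted (with $ < everything):
  sorted[0] = $hippopotamusM7
  sorted[1] = 7$hippopotamusM
  sorted[2] = M7$hippopotamus
  sorted[3] = amusM7$hippopot
  sorted[4] = hippopotamusM7$
  sorted[5] = ippopotamusM7$h
  sorted[6] = musM7$hippopota
  sorted[7] = opotamusM7$hipp
  sorted[8] = otamusM7$hippop
  sorted[9] = popotamusM7$hip
  sorted[10] = potamusM7$hippo
  sorted[11] = ppopotamusM7$hi
  sorted[12] = sM7$hippopotamu
  sorted[13] = tamusM7$hippopo
  sorted[14] = usM7$hippopotam
sorted[5] = ippopotamusM7$h

Answer: ippopotamusM7$h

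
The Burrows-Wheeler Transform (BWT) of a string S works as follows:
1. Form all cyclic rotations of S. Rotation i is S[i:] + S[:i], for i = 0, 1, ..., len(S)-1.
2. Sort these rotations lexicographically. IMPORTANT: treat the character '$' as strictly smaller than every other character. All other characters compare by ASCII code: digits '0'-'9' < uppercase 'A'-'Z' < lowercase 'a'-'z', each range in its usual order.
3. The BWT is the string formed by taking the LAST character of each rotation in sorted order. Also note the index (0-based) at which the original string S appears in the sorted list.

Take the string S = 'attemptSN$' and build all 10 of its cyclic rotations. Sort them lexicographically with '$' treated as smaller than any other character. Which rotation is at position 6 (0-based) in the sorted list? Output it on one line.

All 10 rotations (rotation i = S[i:]+S[:i]):
  rot[0] = attemptSN$
  rot[1] = ttemptSN$a
  rot[2] = temptSN$at
  rot[3] = emptSN$att
  rot[4] = mptSN$atte
  rot[5] = ptSN$attem
  rot[6] = tSN$attemp
  rot[7] = SN$attempt
  rot[8] = N$attemptS
  rot[9] = $attemptSN
Sorted (with $ < everything):
  sorted[0] = $attemptSN
  sorted[1] = N$attemptS
  sorted[2] = SN$attempt
  sorted[3] = attemptSN$
  sorted[4] = emptSN$att
  sorted[5] = mptSN$atte
  sorted[6] = ptSN$attem
  sorted[7] = tSN$attemp
  sorted[8] = temptSN$at
  sorted[9] = ttemptSN$a
sorted[6] = ptSN$attem

Answer: ptSN$attem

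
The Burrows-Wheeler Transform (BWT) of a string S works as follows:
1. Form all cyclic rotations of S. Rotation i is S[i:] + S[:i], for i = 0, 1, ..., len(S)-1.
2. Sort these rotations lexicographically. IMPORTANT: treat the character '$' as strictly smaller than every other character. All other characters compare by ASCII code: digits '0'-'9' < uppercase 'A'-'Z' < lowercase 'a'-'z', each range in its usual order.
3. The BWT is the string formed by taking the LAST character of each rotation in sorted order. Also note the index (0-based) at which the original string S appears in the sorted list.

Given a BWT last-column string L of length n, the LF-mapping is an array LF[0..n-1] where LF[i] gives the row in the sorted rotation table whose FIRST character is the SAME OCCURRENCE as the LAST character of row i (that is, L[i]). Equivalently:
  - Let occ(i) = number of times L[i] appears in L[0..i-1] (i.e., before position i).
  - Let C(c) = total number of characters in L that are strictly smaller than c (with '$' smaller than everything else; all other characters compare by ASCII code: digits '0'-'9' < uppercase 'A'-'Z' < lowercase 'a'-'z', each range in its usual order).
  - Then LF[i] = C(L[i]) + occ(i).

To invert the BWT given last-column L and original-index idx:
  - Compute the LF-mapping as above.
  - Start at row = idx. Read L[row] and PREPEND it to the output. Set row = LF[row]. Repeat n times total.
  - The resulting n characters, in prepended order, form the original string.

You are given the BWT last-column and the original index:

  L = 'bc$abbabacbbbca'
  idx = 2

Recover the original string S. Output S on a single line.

Answer: abaccbbbcaabbb$

Derivation:
LF mapping: 5 12 0 1 6 7 2 8 3 13 9 10 11 14 4
Walk LF starting at row 2, prepending L[row]:
  step 1: row=2, L[2]='$', prepend. Next row=LF[2]=0
  step 2: row=0, L[0]='b', prepend. Next row=LF[0]=5
  step 3: row=5, L[5]='b', prepend. Next row=LF[5]=7
  step 4: row=7, L[7]='b', prepend. Next row=LF[7]=8
  step 5: row=8, L[8]='a', prepend. Next row=LF[8]=3
  step 6: row=3, L[3]='a', prepend. Next row=LF[3]=1
  step 7: row=1, L[1]='c', prepend. Next row=LF[1]=12
  step 8: row=12, L[12]='b', prepend. Next row=LF[12]=11
  step 9: row=11, L[11]='b', prepend. Next row=LF[11]=10
  step 10: row=10, L[10]='b', prepend. Next row=LF[10]=9
  step 11: row=9, L[9]='c', prepend. Next row=LF[9]=13
  step 12: row=13, L[13]='c', prepend. Next row=LF[13]=14
  step 13: row=14, L[14]='a', prepend. Next row=LF[14]=4
  step 14: row=4, L[4]='b', prepend. Next row=LF[4]=6
  step 15: row=6, L[6]='a', prepend. Next row=LF[6]=2
Reversed output: abaccbbbcaabbb$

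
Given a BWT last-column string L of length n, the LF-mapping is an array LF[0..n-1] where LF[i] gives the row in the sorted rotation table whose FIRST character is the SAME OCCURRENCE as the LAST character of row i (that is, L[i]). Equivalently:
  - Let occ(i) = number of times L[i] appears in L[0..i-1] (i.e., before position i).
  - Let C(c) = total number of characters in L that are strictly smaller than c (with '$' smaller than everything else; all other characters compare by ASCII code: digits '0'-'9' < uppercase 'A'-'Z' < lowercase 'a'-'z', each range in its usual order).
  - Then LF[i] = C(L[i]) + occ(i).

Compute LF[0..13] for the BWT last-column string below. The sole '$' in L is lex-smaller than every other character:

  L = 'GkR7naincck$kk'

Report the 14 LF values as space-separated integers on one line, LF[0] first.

Char counts: '$':1, '7':1, 'G':1, 'R':1, 'a':1, 'c':2, 'i':1, 'k':4, 'n':2
C (first-col start): C('$')=0, C('7')=1, C('G')=2, C('R')=3, C('a')=4, C('c')=5, C('i')=7, C('k')=8, C('n')=12
L[0]='G': occ=0, LF[0]=C('G')+0=2+0=2
L[1]='k': occ=0, LF[1]=C('k')+0=8+0=8
L[2]='R': occ=0, LF[2]=C('R')+0=3+0=3
L[3]='7': occ=0, LF[3]=C('7')+0=1+0=1
L[4]='n': occ=0, LF[4]=C('n')+0=12+0=12
L[5]='a': occ=0, LF[5]=C('a')+0=4+0=4
L[6]='i': occ=0, LF[6]=C('i')+0=7+0=7
L[7]='n': occ=1, LF[7]=C('n')+1=12+1=13
L[8]='c': occ=0, LF[8]=C('c')+0=5+0=5
L[9]='c': occ=1, LF[9]=C('c')+1=5+1=6
L[10]='k': occ=1, LF[10]=C('k')+1=8+1=9
L[11]='$': occ=0, LF[11]=C('$')+0=0+0=0
L[12]='k': occ=2, LF[12]=C('k')+2=8+2=10
L[13]='k': occ=3, LF[13]=C('k')+3=8+3=11

Answer: 2 8 3 1 12 4 7 13 5 6 9 0 10 11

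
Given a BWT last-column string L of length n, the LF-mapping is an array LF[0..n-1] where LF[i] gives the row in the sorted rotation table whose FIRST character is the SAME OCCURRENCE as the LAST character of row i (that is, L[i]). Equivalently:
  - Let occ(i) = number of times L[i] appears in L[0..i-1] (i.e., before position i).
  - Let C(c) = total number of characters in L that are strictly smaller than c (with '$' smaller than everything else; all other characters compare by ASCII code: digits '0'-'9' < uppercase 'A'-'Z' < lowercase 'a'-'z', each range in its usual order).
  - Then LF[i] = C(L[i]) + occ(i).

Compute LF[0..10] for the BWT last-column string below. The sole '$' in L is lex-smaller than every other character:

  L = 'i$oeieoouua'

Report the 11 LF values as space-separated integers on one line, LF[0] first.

Answer: 4 0 6 2 5 3 7 8 9 10 1

Derivation:
Char counts: '$':1, 'a':1, 'e':2, 'i':2, 'o':3, 'u':2
C (first-col start): C('$')=0, C('a')=1, C('e')=2, C('i')=4, C('o')=6, C('u')=9
L[0]='i': occ=0, LF[0]=C('i')+0=4+0=4
L[1]='$': occ=0, LF[1]=C('$')+0=0+0=0
L[2]='o': occ=0, LF[2]=C('o')+0=6+0=6
L[3]='e': occ=0, LF[3]=C('e')+0=2+0=2
L[4]='i': occ=1, LF[4]=C('i')+1=4+1=5
L[5]='e': occ=1, LF[5]=C('e')+1=2+1=3
L[6]='o': occ=1, LF[6]=C('o')+1=6+1=7
L[7]='o': occ=2, LF[7]=C('o')+2=6+2=8
L[8]='u': occ=0, LF[8]=C('u')+0=9+0=9
L[9]='u': occ=1, LF[9]=C('u')+1=9+1=10
L[10]='a': occ=0, LF[10]=C('a')+0=1+0=1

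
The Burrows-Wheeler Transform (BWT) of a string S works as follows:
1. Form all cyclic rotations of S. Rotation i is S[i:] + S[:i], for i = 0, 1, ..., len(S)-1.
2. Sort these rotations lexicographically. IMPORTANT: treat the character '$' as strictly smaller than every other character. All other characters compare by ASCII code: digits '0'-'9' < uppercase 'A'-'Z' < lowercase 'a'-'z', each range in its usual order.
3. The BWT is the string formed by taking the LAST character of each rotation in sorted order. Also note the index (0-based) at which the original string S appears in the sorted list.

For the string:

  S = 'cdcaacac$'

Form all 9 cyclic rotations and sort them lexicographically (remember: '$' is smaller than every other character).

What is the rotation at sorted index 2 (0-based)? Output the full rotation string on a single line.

Answer: ac$cdcaac

Derivation:
All 9 rotations (rotation i = S[i:]+S[:i]):
  rot[0] = cdcaacac$
  rot[1] = dcaacac$c
  rot[2] = caacac$cd
  rot[3] = aacac$cdc
  rot[4] = acac$cdca
  rot[5] = cac$cdcaa
  rot[6] = ac$cdcaac
  rot[7] = c$cdcaaca
  rot[8] = $cdcaacac
Sorted (with $ < everything):
  sorted[0] = $cdcaacac
  sorted[1] = aacac$cdc
  sorted[2] = ac$cdcaac
  sorted[3] = acac$cdca
  sorted[4] = c$cdcaaca
  sorted[5] = caacac$cd
  sorted[6] = cac$cdcaa
  sorted[7] = cdcaacac$
  sorted[8] = dcaacac$c
sorted[2] = ac$cdcaac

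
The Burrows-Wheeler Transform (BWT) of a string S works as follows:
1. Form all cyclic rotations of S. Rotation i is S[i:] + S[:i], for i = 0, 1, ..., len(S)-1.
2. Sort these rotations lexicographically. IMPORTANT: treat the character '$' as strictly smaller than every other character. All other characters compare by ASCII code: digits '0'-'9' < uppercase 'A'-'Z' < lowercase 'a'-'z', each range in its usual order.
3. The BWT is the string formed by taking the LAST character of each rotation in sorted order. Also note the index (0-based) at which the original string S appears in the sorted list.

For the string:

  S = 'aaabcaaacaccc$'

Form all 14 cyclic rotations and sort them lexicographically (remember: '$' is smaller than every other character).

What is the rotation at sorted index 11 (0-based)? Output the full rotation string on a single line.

All 14 rotations (rotation i = S[i:]+S[:i]):
  rot[0] = aaabcaaacaccc$
  rot[1] = aabcaaacaccc$a
  rot[2] = abcaaacaccc$aa
  rot[3] = bcaaacaccc$aaa
  rot[4] = caaacaccc$aaab
  rot[5] = aaacaccc$aaabc
  rot[6] = aacaccc$aaabca
  rot[7] = acaccc$aaabcaa
  rot[8] = caccc$aaabcaaa
  rot[9] = accc$aaabcaaac
  rot[10] = ccc$aaabcaaaca
  rot[11] = cc$aaabcaaacac
  rot[12] = c$aaabcaaacacc
  rot[13] = $aaabcaaacaccc
Sorted (with $ < everything):
  sorted[0] = $aaabcaaacaccc
  sorted[1] = aaabcaaacaccc$
  sorted[2] = aaacaccc$aaabc
  sorted[3] = aabcaaacaccc$a
  sorted[4] = aacaccc$aaabca
  sorted[5] = abcaaacaccc$aa
  sorted[6] = acaccc$aaabcaa
  sorted[7] = accc$aaabcaaac
  sorted[8] = bcaaacaccc$aaa
  sorted[9] = c$aaabcaaacacc
  sorted[10] = caaacaccc$aaab
  sorted[11] = caccc$aaabcaaa
  sorted[12] = cc$aaabcaaacac
  sorted[13] = ccc$aaabcaaaca
sorted[11] = caccc$aaabcaaa

Answer: caccc$aaabcaaa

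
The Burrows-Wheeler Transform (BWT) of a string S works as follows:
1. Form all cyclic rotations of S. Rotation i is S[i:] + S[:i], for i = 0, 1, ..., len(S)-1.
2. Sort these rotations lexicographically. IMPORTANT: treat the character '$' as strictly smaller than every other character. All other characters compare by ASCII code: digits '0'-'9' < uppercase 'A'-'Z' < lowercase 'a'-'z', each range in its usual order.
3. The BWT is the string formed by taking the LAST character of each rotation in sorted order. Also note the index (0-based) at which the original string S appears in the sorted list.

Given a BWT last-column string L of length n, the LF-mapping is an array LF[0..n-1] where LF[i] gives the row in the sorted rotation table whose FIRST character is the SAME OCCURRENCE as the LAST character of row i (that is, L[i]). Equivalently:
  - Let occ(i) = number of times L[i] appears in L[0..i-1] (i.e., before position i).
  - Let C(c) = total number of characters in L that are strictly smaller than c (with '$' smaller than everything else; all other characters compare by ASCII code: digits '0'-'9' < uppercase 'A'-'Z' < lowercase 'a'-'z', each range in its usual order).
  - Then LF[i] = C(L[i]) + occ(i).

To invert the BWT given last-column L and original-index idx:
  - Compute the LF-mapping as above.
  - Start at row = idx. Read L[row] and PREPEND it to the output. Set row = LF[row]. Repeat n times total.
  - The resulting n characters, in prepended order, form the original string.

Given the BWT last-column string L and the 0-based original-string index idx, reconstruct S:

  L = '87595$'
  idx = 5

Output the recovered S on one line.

LF mapping: 4 3 1 5 2 0
Walk LF starting at row 5, prepending L[row]:
  step 1: row=5, L[5]='$', prepend. Next row=LF[5]=0
  step 2: row=0, L[0]='8', prepend. Next row=LF[0]=4
  step 3: row=4, L[4]='5', prepend. Next row=LF[4]=2
  step 4: row=2, L[2]='5', prepend. Next row=LF[2]=1
  step 5: row=1, L[1]='7', prepend. Next row=LF[1]=3
  step 6: row=3, L[3]='9', prepend. Next row=LF[3]=5
Reversed output: 97558$

Answer: 97558$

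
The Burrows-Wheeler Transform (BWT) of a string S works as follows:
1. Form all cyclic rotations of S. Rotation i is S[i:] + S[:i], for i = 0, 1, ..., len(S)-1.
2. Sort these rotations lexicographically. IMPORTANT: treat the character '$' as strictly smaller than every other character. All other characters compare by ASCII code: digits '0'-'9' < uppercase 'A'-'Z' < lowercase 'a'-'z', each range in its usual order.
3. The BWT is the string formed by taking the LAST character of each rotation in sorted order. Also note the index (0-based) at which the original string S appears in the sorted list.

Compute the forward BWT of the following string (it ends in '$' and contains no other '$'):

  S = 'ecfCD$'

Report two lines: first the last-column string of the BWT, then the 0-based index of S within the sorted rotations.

Answer: DfCe$c
4

Derivation:
All 6 rotations (rotation i = S[i:]+S[:i]):
  rot[0] = ecfCD$
  rot[1] = cfCD$e
  rot[2] = fCD$ec
  rot[3] = CD$ecf
  rot[4] = D$ecfC
  rot[5] = $ecfCD
Sorted (with $ < everything):
  sorted[0] = $ecfCD  (last char: 'D')
  sorted[1] = CD$ecf  (last char: 'f')
  sorted[2] = D$ecfC  (last char: 'C')
  sorted[3] = cfCD$e  (last char: 'e')
  sorted[4] = ecfCD$  (last char: '$')
  sorted[5] = fCD$ec  (last char: 'c')
Last column: DfCe$c
Original string S is at sorted index 4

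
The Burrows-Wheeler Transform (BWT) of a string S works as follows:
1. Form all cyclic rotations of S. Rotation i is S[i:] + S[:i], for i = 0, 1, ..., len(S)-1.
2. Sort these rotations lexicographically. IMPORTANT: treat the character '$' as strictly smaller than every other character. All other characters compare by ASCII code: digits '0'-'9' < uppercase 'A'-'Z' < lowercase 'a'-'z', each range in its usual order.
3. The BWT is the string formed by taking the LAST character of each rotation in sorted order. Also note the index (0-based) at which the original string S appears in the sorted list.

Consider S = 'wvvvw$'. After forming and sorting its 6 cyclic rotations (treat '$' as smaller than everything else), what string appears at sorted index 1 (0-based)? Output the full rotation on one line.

Answer: vvvw$w

Derivation:
All 6 rotations (rotation i = S[i:]+S[:i]):
  rot[0] = wvvvw$
  rot[1] = vvvw$w
  rot[2] = vvw$wv
  rot[3] = vw$wvv
  rot[4] = w$wvvv
  rot[5] = $wvvvw
Sorted (with $ < everything):
  sorted[0] = $wvvvw
  sorted[1] = vvvw$w
  sorted[2] = vvw$wv
  sorted[3] = vw$wvv
  sorted[4] = w$wvvv
  sorted[5] = wvvvw$
sorted[1] = vvvw$w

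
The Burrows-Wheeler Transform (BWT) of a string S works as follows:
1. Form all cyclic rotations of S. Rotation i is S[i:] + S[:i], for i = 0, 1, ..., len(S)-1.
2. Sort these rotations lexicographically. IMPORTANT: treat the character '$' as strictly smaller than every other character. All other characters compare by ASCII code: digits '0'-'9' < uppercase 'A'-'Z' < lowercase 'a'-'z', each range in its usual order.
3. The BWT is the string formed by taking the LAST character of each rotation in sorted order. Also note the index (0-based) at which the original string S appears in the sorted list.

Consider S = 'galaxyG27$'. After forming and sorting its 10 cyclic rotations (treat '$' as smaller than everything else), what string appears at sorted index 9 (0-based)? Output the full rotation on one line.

Answer: yG27$galax

Derivation:
All 10 rotations (rotation i = S[i:]+S[:i]):
  rot[0] = galaxyG27$
  rot[1] = alaxyG27$g
  rot[2] = laxyG27$ga
  rot[3] = axyG27$gal
  rot[4] = xyG27$gala
  rot[5] = yG27$galax
  rot[6] = G27$galaxy
  rot[7] = 27$galaxyG
  rot[8] = 7$galaxyG2
  rot[9] = $galaxyG27
Sorted (with $ < everything):
  sorted[0] = $galaxyG27
  sorted[1] = 27$galaxyG
  sorted[2] = 7$galaxyG2
  sorted[3] = G27$galaxy
  sorted[4] = alaxyG27$g
  sorted[5] = axyG27$gal
  sorted[6] = galaxyG27$
  sorted[7] = laxyG27$ga
  sorted[8] = xyG27$gala
  sorted[9] = yG27$galax
sorted[9] = yG27$galax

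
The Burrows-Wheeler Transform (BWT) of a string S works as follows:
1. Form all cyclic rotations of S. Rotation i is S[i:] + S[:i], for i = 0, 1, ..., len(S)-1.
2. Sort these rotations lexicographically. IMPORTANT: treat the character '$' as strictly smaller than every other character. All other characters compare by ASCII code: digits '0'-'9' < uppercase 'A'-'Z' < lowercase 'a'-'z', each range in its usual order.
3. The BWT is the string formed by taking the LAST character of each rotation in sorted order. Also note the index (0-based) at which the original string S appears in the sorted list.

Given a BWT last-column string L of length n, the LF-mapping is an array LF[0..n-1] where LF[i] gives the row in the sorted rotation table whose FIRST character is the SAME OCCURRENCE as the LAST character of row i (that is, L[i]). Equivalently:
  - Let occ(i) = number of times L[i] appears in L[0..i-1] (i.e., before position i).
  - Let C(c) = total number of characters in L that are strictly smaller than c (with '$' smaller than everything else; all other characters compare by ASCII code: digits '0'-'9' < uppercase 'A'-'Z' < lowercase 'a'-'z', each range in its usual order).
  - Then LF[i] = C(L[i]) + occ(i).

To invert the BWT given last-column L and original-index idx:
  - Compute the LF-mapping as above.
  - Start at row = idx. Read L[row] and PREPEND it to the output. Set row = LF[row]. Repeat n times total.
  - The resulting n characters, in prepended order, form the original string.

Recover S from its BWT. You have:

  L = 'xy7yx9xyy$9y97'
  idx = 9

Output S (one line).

LF mapping: 6 9 1 10 7 3 8 11 12 0 4 13 5 2
Walk LF starting at row 9, prepending L[row]:
  step 1: row=9, L[9]='$', prepend. Next row=LF[9]=0
  step 2: row=0, L[0]='x', prepend. Next row=LF[0]=6
  step 3: row=6, L[6]='x', prepend. Next row=LF[6]=8
  step 4: row=8, L[8]='y', prepend. Next row=LF[8]=12
  step 5: row=12, L[12]='9', prepend. Next row=LF[12]=5
  step 6: row=5, L[5]='9', prepend. Next row=LF[5]=3
  step 7: row=3, L[3]='y', prepend. Next row=LF[3]=10
  step 8: row=10, L[10]='9', prepend. Next row=LF[10]=4
  step 9: row=4, L[4]='x', prepend. Next row=LF[4]=7
  step 10: row=7, L[7]='y', prepend. Next row=LF[7]=11
  step 11: row=11, L[11]='y', prepend. Next row=LF[11]=13
  step 12: row=13, L[13]='7', prepend. Next row=LF[13]=2
  step 13: row=2, L[2]='7', prepend. Next row=LF[2]=1
  step 14: row=1, L[1]='y', prepend. Next row=LF[1]=9
Reversed output: y77yyx9y99yxx$

Answer: y77yyx9y99yxx$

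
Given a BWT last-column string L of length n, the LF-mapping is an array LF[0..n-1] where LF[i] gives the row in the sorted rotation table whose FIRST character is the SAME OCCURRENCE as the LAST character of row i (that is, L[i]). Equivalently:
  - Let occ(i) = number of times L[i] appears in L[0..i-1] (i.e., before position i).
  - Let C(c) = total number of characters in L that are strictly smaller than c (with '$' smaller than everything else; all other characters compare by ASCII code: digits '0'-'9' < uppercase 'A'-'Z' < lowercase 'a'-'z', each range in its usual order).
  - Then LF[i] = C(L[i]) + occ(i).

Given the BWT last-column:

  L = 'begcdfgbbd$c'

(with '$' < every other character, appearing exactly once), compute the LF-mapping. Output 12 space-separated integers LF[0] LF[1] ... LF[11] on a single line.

Answer: 1 8 10 4 6 9 11 2 3 7 0 5

Derivation:
Char counts: '$':1, 'b':3, 'c':2, 'd':2, 'e':1, 'f':1, 'g':2
C (first-col start): C('$')=0, C('b')=1, C('c')=4, C('d')=6, C('e')=8, C('f')=9, C('g')=10
L[0]='b': occ=0, LF[0]=C('b')+0=1+0=1
L[1]='e': occ=0, LF[1]=C('e')+0=8+0=8
L[2]='g': occ=0, LF[2]=C('g')+0=10+0=10
L[3]='c': occ=0, LF[3]=C('c')+0=4+0=4
L[4]='d': occ=0, LF[4]=C('d')+0=6+0=6
L[5]='f': occ=0, LF[5]=C('f')+0=9+0=9
L[6]='g': occ=1, LF[6]=C('g')+1=10+1=11
L[7]='b': occ=1, LF[7]=C('b')+1=1+1=2
L[8]='b': occ=2, LF[8]=C('b')+2=1+2=3
L[9]='d': occ=1, LF[9]=C('d')+1=6+1=7
L[10]='$': occ=0, LF[10]=C('$')+0=0+0=0
L[11]='c': occ=1, LF[11]=C('c')+1=4+1=5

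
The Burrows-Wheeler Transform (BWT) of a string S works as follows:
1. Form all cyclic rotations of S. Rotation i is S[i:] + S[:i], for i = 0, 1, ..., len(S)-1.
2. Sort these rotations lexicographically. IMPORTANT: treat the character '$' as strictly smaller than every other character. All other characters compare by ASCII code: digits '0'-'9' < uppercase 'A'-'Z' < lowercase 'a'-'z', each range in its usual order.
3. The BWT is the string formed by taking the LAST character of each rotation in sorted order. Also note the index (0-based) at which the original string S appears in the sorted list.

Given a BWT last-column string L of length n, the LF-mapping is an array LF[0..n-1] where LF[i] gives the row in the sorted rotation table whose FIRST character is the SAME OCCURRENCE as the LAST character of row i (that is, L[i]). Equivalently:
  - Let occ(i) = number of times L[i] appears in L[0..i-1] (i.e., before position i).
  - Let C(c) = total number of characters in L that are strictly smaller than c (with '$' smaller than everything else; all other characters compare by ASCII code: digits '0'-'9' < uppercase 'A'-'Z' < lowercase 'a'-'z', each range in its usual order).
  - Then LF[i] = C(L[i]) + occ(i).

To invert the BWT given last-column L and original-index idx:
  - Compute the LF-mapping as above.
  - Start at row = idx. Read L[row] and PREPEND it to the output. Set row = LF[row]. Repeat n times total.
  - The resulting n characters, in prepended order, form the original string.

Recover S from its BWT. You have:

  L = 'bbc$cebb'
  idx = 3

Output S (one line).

LF mapping: 1 2 5 0 6 7 3 4
Walk LF starting at row 3, prepending L[row]:
  step 1: row=3, L[3]='$', prepend. Next row=LF[3]=0
  step 2: row=0, L[0]='b', prepend. Next row=LF[0]=1
  step 3: row=1, L[1]='b', prepend. Next row=LF[1]=2
  step 4: row=2, L[2]='c', prepend. Next row=LF[2]=5
  step 5: row=5, L[5]='e', prepend. Next row=LF[5]=7
  step 6: row=7, L[7]='b', prepend. Next row=LF[7]=4
  step 7: row=4, L[4]='c', prepend. Next row=LF[4]=6
  step 8: row=6, L[6]='b', prepend. Next row=LF[6]=3
Reversed output: bcbecbb$

Answer: bcbecbb$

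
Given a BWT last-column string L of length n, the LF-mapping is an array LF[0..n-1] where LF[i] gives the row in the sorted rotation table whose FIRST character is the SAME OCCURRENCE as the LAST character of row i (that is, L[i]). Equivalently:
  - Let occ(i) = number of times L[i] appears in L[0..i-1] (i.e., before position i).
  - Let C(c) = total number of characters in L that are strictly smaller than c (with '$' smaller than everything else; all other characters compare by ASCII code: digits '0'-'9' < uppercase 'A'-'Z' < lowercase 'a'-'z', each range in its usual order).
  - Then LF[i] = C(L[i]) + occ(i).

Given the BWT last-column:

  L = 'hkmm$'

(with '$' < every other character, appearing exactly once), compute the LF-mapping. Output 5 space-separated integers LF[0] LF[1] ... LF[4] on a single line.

Answer: 1 2 3 4 0

Derivation:
Char counts: '$':1, 'h':1, 'k':1, 'm':2
C (first-col start): C('$')=0, C('h')=1, C('k')=2, C('m')=3
L[0]='h': occ=0, LF[0]=C('h')+0=1+0=1
L[1]='k': occ=0, LF[1]=C('k')+0=2+0=2
L[2]='m': occ=0, LF[2]=C('m')+0=3+0=3
L[3]='m': occ=1, LF[3]=C('m')+1=3+1=4
L[4]='$': occ=0, LF[4]=C('$')+0=0+0=0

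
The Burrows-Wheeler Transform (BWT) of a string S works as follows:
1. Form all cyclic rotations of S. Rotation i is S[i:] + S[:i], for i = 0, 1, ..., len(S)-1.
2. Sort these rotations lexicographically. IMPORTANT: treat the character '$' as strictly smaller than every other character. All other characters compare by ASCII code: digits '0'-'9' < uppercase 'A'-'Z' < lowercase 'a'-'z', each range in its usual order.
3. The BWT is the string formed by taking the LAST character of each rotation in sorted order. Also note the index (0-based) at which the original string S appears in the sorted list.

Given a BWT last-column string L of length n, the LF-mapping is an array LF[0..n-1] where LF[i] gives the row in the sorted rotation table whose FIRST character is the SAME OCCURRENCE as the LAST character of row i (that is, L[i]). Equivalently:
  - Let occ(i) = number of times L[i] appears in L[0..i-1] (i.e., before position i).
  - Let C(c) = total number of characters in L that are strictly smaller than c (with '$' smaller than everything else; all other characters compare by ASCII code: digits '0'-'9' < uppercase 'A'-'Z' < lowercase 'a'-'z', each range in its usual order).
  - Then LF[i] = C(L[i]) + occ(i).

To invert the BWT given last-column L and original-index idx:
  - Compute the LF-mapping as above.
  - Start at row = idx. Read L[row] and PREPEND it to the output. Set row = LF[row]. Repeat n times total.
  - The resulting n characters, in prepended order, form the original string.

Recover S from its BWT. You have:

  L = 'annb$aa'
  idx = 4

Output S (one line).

Answer: banana$

Derivation:
LF mapping: 1 5 6 4 0 2 3
Walk LF starting at row 4, prepending L[row]:
  step 1: row=4, L[4]='$', prepend. Next row=LF[4]=0
  step 2: row=0, L[0]='a', prepend. Next row=LF[0]=1
  step 3: row=1, L[1]='n', prepend. Next row=LF[1]=5
  step 4: row=5, L[5]='a', prepend. Next row=LF[5]=2
  step 5: row=2, L[2]='n', prepend. Next row=LF[2]=6
  step 6: row=6, L[6]='a', prepend. Next row=LF[6]=3
  step 7: row=3, L[3]='b', prepend. Next row=LF[3]=4
Reversed output: banana$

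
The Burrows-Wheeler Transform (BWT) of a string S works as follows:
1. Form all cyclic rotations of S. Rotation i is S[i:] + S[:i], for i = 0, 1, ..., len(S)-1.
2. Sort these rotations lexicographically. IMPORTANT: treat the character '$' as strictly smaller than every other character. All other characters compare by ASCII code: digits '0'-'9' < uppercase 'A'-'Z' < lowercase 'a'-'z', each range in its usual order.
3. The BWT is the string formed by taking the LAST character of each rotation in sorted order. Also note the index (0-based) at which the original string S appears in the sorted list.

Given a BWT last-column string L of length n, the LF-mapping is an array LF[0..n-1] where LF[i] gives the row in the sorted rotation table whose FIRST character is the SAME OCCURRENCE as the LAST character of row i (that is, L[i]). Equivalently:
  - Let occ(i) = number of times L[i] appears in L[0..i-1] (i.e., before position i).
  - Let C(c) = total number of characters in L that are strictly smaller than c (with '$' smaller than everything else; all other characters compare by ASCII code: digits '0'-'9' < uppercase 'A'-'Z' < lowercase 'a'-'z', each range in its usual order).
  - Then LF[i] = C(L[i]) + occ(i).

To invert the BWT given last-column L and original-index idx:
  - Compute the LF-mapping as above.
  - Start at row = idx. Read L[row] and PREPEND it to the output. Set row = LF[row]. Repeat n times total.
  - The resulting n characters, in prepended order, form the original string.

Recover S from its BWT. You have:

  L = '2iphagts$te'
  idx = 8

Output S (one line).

LF mapping: 1 6 7 5 2 4 9 8 0 10 3
Walk LF starting at row 8, prepending L[row]:
  step 1: row=8, L[8]='$', prepend. Next row=LF[8]=0
  step 2: row=0, L[0]='2', prepend. Next row=LF[0]=1
  step 3: row=1, L[1]='i', prepend. Next row=LF[1]=6
  step 4: row=6, L[6]='t', prepend. Next row=LF[6]=9
  step 5: row=9, L[9]='t', prepend. Next row=LF[9]=10
  step 6: row=10, L[10]='e', prepend. Next row=LF[10]=3
  step 7: row=3, L[3]='h', prepend. Next row=LF[3]=5
  step 8: row=5, L[5]='g', prepend. Next row=LF[5]=4
  step 9: row=4, L[4]='a', prepend. Next row=LF[4]=2
  step 10: row=2, L[2]='p', prepend. Next row=LF[2]=7
  step 11: row=7, L[7]='s', prepend. Next row=LF[7]=8
Reversed output: spaghetti2$

Answer: spaghetti2$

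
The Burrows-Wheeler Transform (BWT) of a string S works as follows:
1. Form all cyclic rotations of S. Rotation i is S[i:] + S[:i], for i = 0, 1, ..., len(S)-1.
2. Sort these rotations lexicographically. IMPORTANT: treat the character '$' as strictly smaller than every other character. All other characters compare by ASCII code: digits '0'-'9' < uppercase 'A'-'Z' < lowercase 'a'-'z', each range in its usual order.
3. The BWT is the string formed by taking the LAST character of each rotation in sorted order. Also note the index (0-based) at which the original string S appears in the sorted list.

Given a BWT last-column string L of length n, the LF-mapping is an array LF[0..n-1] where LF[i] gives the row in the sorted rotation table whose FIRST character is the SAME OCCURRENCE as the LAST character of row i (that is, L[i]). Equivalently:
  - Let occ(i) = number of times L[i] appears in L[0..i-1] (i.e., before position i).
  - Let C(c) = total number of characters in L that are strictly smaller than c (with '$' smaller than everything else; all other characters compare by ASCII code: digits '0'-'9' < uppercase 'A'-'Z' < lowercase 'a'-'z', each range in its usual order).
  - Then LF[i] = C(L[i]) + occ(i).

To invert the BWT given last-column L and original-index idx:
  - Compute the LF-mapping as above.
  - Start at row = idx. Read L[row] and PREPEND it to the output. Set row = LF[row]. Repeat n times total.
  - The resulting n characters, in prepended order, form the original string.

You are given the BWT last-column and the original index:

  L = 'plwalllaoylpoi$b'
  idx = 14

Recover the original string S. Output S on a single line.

Answer: wallabylollipop$

Derivation:
LF mapping: 12 5 14 1 6 7 8 2 10 15 9 13 11 4 0 3
Walk LF starting at row 14, prepending L[row]:
  step 1: row=14, L[14]='$', prepend. Next row=LF[14]=0
  step 2: row=0, L[0]='p', prepend. Next row=LF[0]=12
  step 3: row=12, L[12]='o', prepend. Next row=LF[12]=11
  step 4: row=11, L[11]='p', prepend. Next row=LF[11]=13
  step 5: row=13, L[13]='i', prepend. Next row=LF[13]=4
  step 6: row=4, L[4]='l', prepend. Next row=LF[4]=6
  step 7: row=6, L[6]='l', prepend. Next row=LF[6]=8
  step 8: row=8, L[8]='o', prepend. Next row=LF[8]=10
  step 9: row=10, L[10]='l', prepend. Next row=LF[10]=9
  step 10: row=9, L[9]='y', prepend. Next row=LF[9]=15
  step 11: row=15, L[15]='b', prepend. Next row=LF[15]=3
  step 12: row=3, L[3]='a', prepend. Next row=LF[3]=1
  step 13: row=1, L[1]='l', prepend. Next row=LF[1]=5
  step 14: row=5, L[5]='l', prepend. Next row=LF[5]=7
  step 15: row=7, L[7]='a', prepend. Next row=LF[7]=2
  step 16: row=2, L[2]='w', prepend. Next row=LF[2]=14
Reversed output: wallabylollipop$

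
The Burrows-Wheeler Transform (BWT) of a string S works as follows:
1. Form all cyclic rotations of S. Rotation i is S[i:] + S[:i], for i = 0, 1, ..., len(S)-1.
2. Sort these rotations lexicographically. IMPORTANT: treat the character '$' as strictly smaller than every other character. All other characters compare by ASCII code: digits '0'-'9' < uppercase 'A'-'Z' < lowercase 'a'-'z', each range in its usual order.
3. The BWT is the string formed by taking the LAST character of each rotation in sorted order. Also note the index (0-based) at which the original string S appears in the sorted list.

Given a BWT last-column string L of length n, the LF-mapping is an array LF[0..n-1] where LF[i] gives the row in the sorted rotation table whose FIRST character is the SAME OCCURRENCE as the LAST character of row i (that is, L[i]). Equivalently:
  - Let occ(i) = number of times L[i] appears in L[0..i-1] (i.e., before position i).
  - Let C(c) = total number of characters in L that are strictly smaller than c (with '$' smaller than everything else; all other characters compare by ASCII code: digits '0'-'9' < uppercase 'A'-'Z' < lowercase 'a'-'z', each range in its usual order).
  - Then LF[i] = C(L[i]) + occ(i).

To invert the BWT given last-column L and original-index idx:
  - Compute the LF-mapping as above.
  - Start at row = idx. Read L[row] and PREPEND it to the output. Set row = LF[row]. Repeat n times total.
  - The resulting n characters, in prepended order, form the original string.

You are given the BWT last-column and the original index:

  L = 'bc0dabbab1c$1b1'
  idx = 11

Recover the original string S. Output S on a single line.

Answer: bcbba1d1c01bab$

Derivation:
LF mapping: 7 12 1 14 5 8 9 6 10 2 13 0 3 11 4
Walk LF starting at row 11, prepending L[row]:
  step 1: row=11, L[11]='$', prepend. Next row=LF[11]=0
  step 2: row=0, L[0]='b', prepend. Next row=LF[0]=7
  step 3: row=7, L[7]='a', prepend. Next row=LF[7]=6
  step 4: row=6, L[6]='b', prepend. Next row=LF[6]=9
  step 5: row=9, L[9]='1', prepend. Next row=LF[9]=2
  step 6: row=2, L[2]='0', prepend. Next row=LF[2]=1
  step 7: row=1, L[1]='c', prepend. Next row=LF[1]=12
  step 8: row=12, L[12]='1', prepend. Next row=LF[12]=3
  step 9: row=3, L[3]='d', prepend. Next row=LF[3]=14
  step 10: row=14, L[14]='1', prepend. Next row=LF[14]=4
  step 11: row=4, L[4]='a', prepend. Next row=LF[4]=5
  step 12: row=5, L[5]='b', prepend. Next row=LF[5]=8
  step 13: row=8, L[8]='b', prepend. Next row=LF[8]=10
  step 14: row=10, L[10]='c', prepend. Next row=LF[10]=13
  step 15: row=13, L[13]='b', prepend. Next row=LF[13]=11
Reversed output: bcbba1d1c01bab$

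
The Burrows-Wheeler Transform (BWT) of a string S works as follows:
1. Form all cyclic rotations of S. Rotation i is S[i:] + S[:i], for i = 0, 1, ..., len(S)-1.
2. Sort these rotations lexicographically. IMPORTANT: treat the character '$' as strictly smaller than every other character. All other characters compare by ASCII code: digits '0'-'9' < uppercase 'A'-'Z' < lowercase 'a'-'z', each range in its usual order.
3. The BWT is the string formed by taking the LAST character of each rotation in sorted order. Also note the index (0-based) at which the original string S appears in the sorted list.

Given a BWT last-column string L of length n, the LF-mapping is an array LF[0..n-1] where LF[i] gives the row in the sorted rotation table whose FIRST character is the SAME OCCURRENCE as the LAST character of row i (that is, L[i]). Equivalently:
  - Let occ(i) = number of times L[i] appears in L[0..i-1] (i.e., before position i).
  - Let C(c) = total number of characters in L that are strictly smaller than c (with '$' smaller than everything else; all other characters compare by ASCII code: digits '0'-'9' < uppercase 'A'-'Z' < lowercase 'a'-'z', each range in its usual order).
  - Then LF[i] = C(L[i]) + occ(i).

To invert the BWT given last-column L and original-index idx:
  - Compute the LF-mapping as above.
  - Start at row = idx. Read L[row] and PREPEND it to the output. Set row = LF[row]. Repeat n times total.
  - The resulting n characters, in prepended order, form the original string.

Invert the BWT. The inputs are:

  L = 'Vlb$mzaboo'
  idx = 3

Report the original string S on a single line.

Answer: bamboozlV$

Derivation:
LF mapping: 1 5 3 0 6 9 2 4 7 8
Walk LF starting at row 3, prepending L[row]:
  step 1: row=3, L[3]='$', prepend. Next row=LF[3]=0
  step 2: row=0, L[0]='V', prepend. Next row=LF[0]=1
  step 3: row=1, L[1]='l', prepend. Next row=LF[1]=5
  step 4: row=5, L[5]='z', prepend. Next row=LF[5]=9
  step 5: row=9, L[9]='o', prepend. Next row=LF[9]=8
  step 6: row=8, L[8]='o', prepend. Next row=LF[8]=7
  step 7: row=7, L[7]='b', prepend. Next row=LF[7]=4
  step 8: row=4, L[4]='m', prepend. Next row=LF[4]=6
  step 9: row=6, L[6]='a', prepend. Next row=LF[6]=2
  step 10: row=2, L[2]='b', prepend. Next row=LF[2]=3
Reversed output: bamboozlV$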